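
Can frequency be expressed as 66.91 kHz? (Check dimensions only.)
Yes

frequency has SI base units: 1 / s
kHz reduces to the same SI base units, so it is a valid unit for frequency.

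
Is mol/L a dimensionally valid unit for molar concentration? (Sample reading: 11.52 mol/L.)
Yes

molar concentration has SI base units: mol / m^3
mol/L reduces to the same SI base units, so it is a valid unit for molar concentration.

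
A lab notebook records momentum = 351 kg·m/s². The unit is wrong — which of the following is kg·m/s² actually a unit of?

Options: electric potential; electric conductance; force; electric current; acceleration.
force

momentum should have units dimensionally equivalent to kg * m / s (e.g. kg·m/s).
The given unit 'kg·m/s²' reduces to kg * m / s^2. Of the listed options, that is the dimensionality of force.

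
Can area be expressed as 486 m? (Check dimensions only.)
No

area has SI base units: m^2
m does NOT reduce to m^2; a valid unit for area would be e.g. m².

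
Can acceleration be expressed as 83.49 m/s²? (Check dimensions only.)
Yes

acceleration has SI base units: m / s^2
m/s² reduces to the same SI base units, so it is a valid unit for acceleration.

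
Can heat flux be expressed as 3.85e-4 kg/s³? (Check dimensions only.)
Yes

heat flux has SI base units: kg / s^3
kg/s³ reduces to the same SI base units, so it is a valid unit for heat flux.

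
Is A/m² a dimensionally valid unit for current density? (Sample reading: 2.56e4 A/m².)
Yes

current density has SI base units: A / m^2
A/m² reduces to the same SI base units, so it is a valid unit for current density.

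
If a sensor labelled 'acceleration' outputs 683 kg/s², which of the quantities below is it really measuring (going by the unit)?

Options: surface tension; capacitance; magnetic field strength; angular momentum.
surface tension

acceleration should have units dimensionally equivalent to m / s^2 (e.g. m/s²).
The given unit 'kg/s²' reduces to kg / s^2. Of the listed options, that is the dimensionality of surface tension.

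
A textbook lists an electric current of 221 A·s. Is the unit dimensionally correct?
No

electric current has SI base units: A
A·s does NOT reduce to A; a valid unit for electric current would be e.g. A.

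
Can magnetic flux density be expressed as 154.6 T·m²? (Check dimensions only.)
No

magnetic flux density has SI base units: kg / (A * s^2)
T·m² does NOT reduce to kg / (A * s^2); a valid unit for magnetic flux density would be e.g. T.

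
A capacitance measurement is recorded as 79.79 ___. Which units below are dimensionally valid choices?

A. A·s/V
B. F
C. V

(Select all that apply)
A, B

capacitance has SI base units: A^2 * s^4 / (kg * m^2)

Checking each option against A^2 * s^4 / (kg * m^2):
  A. A·s/V: ✓ matches
  B. F: ✓ matches
  C. V: ✗ does not match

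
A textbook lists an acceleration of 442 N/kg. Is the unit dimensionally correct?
Yes

acceleration has SI base units: m / s^2
N/kg reduces to the same SI base units, so it is a valid unit for acceleration.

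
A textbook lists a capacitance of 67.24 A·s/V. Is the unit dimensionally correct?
Yes

capacitance has SI base units: A^2 * s^4 / (kg * m^2)
A·s/V reduces to the same SI base units, so it is a valid unit for capacitance.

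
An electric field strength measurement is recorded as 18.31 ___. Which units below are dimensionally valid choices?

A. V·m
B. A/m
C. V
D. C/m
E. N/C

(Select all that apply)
E

electric field strength has SI base units: kg * m / (A * s^3)

Checking each option against kg * m / (A * s^3):
  A. V·m: ✗ does not match
  B. A/m: ✗ does not match
  C. V: ✗ does not match
  D. C/m: ✗ does not match
  E. N/C: ✓ matches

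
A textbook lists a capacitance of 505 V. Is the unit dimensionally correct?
No

capacitance has SI base units: A^2 * s^4 / (kg * m^2)
V does NOT reduce to A^2 * s^4 / (kg * m^2); a valid unit for capacitance would be e.g. F.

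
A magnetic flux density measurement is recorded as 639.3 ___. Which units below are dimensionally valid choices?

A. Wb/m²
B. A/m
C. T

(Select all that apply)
A, C

magnetic flux density has SI base units: kg / (A * s^2)

Checking each option against kg / (A * s^2):
  A. Wb/m²: ✓ matches
  B. A/m: ✗ does not match
  C. T: ✓ matches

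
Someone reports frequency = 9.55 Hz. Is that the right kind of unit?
Yes

frequency has SI base units: 1 / s
Hz reduces to the same SI base units, so it is a valid unit for frequency.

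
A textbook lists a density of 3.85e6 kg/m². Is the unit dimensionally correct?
No

density has SI base units: kg / m^3
kg/m² does NOT reduce to kg / m^3; a valid unit for density would be e.g. kg/m³.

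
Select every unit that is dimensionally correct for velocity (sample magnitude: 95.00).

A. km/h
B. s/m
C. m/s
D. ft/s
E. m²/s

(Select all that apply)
A, C, D

velocity has SI base units: m / s

Checking each option against m / s:
  A. km/h: ✓ matches
  B. s/m: ✗ does not match
  C. m/s: ✓ matches
  D. ft/s: ✓ matches
  E. m²/s: ✗ does not match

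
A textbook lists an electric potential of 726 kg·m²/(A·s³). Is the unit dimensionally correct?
Yes

electric potential has SI base units: kg * m^2 / (A * s^3)
kg·m²/(A·s³) reduces to the same SI base units, so it is a valid unit for electric potential.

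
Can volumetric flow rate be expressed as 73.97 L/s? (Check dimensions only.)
Yes

volumetric flow rate has SI base units: m^3 / s
L/s reduces to the same SI base units, so it is a valid unit for volumetric flow rate.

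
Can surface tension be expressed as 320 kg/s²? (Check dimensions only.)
Yes

surface tension has SI base units: kg / s^2
kg/s² reduces to the same SI base units, so it is a valid unit for surface tension.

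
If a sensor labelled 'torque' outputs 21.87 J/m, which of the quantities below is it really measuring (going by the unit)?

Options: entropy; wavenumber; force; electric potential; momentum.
force

torque should have units dimensionally equivalent to kg * m^2 / s^2 (e.g. N·m).
The given unit 'J/m' reduces to kg * m / s^2. Of the listed options, that is the dimensionality of force.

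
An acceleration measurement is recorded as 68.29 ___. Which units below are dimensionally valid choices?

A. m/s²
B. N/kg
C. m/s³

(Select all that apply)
A, B

acceleration has SI base units: m / s^2

Checking each option against m / s^2:
  A. m/s²: ✓ matches
  B. N/kg: ✓ matches
  C. m/s³: ✗ does not match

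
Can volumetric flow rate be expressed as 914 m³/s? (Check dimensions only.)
Yes

volumetric flow rate has SI base units: m^3 / s
m³/s reduces to the same SI base units, so it is a valid unit for volumetric flow rate.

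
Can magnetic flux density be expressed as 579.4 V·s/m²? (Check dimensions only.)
Yes

magnetic flux density has SI base units: kg / (A * s^2)
V·s/m² reduces to the same SI base units, so it is a valid unit for magnetic flux density.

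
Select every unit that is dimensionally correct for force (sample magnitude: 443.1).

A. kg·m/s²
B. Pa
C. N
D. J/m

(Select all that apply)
A, C, D

force has SI base units: kg * m / s^2

Checking each option against kg * m / s^2:
  A. kg·m/s²: ✓ matches
  B. Pa: ✗ does not match
  C. N: ✓ matches
  D. J/m: ✓ matches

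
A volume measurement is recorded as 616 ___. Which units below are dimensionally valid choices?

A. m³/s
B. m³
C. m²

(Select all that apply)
B

volume has SI base units: m^3

Checking each option against m^3:
  A. m³/s: ✗ does not match
  B. m³: ✓ matches
  C. m²: ✗ does not match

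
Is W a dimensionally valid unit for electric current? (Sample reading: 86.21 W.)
No

electric current has SI base units: A
W does NOT reduce to A; a valid unit for electric current would be e.g. A.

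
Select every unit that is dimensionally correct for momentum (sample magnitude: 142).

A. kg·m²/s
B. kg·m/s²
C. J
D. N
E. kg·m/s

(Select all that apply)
E

momentum has SI base units: kg * m / s

Checking each option against kg * m / s:
  A. kg·m²/s: ✗ does not match
  B. kg·m/s²: ✗ does not match
  C. J: ✗ does not match
  D. N: ✗ does not match
  E. kg·m/s: ✓ matches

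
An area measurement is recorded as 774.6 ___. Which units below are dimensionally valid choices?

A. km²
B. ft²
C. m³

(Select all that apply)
A, B

area has SI base units: m^2

Checking each option against m^2:
  A. km²: ✓ matches
  B. ft²: ✓ matches
  C. m³: ✗ does not match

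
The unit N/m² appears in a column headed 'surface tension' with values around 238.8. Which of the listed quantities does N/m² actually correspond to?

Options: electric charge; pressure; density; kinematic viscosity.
pressure

surface tension should have units dimensionally equivalent to kg / s^2 (e.g. N/m).
The given unit 'N/m²' reduces to kg / (m * s^2). Of the listed options, that is the dimensionality of pressure.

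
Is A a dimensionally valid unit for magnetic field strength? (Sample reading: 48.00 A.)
No

magnetic field strength has SI base units: A / m
A does NOT reduce to A / m; a valid unit for magnetic field strength would be e.g. A/m.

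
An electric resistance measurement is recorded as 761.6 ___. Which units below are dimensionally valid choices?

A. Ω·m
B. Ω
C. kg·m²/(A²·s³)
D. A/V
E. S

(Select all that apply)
B, C

electric resistance has SI base units: kg * m^2 / (A^2 * s^3)

Checking each option against kg * m^2 / (A^2 * s^3):
  A. Ω·m: ✗ does not match
  B. Ω: ✓ matches
  C. kg·m²/(A²·s³): ✓ matches
  D. A/V: ✗ does not match
  E. S: ✗ does not match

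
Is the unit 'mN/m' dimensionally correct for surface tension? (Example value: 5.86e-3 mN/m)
Yes

surface tension has SI base units: kg / s^2
mN/m reduces to the same SI base units, so it is a valid unit for surface tension.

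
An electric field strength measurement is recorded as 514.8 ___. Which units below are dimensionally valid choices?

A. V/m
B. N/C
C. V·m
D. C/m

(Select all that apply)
A, B

electric field strength has SI base units: kg * m / (A * s^3)

Checking each option against kg * m / (A * s^3):
  A. V/m: ✓ matches
  B. N/C: ✓ matches
  C. V·m: ✗ does not match
  D. C/m: ✗ does not match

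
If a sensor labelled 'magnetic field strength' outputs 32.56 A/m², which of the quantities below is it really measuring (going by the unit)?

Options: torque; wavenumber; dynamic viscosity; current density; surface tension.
current density

magnetic field strength should have units dimensionally equivalent to A / m (e.g. A/m).
The given unit 'A/m²' reduces to A / m^2. Of the listed options, that is the dimensionality of current density.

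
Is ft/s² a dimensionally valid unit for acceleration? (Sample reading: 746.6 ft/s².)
Yes

acceleration has SI base units: m / s^2
ft/s² reduces to the same SI base units, so it is a valid unit for acceleration.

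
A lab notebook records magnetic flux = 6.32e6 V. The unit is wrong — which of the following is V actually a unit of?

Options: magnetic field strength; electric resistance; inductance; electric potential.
electric potential

magnetic flux should have units dimensionally equivalent to kg * m^2 / (A * s^2) (e.g. Wb).
The given unit 'V' reduces to kg * m^2 / (A * s^3). Of the listed options, that is the dimensionality of electric potential.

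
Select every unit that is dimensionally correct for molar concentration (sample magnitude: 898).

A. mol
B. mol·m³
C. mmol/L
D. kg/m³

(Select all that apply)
C

molar concentration has SI base units: mol / m^3

Checking each option against mol / m^3:
  A. mol: ✗ does not match
  B. mol·m³: ✗ does not match
  C. mmol/L: ✓ matches
  D. kg/m³: ✗ does not match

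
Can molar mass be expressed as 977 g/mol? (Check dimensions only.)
Yes

molar mass has SI base units: kg / mol
g/mol reduces to the same SI base units, so it is a valid unit for molar mass.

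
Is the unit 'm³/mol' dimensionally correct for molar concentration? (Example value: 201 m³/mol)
No

molar concentration has SI base units: mol / m^3
m³/mol does NOT reduce to mol / m^3; a valid unit for molar concentration would be e.g. mol/m³.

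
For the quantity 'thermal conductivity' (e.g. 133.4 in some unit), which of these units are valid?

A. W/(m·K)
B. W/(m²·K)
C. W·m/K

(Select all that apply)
A

thermal conductivity has SI base units: kg * m / (s^3 * K)

Checking each option against kg * m / (s^3 * K):
  A. W/(m·K): ✓ matches
  B. W/(m²·K): ✗ does not match
  C. W·m/K: ✗ does not match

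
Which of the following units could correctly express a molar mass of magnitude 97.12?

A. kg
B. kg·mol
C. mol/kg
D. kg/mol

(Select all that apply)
D

molar mass has SI base units: kg / mol

Checking each option against kg / mol:
  A. kg: ✗ does not match
  B. kg·mol: ✗ does not match
  C. mol/kg: ✗ does not match
  D. kg/mol: ✓ matches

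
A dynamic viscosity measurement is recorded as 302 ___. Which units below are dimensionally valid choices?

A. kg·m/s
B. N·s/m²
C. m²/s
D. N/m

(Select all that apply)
B

dynamic viscosity has SI base units: kg / (m * s)

Checking each option against kg / (m * s):
  A. kg·m/s: ✗ does not match
  B. N·s/m²: ✓ matches
  C. m²/s: ✗ does not match
  D. N/m: ✗ does not match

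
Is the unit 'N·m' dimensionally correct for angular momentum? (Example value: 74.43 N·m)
No

angular momentum has SI base units: kg * m^2 / s
N·m does NOT reduce to kg * m^2 / s; a valid unit for angular momentum would be e.g. kg·m²/s.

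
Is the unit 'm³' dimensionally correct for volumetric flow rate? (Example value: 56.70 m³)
No

volumetric flow rate has SI base units: m^3 / s
m³ does NOT reduce to m^3 / s; a valid unit for volumetric flow rate would be e.g. m³/s.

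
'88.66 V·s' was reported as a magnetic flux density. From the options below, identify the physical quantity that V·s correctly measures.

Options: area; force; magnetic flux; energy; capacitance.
magnetic flux

magnetic flux density should have units dimensionally equivalent to kg / (A * s^2) (e.g. T).
The given unit 'V·s' reduces to kg * m^2 / (A * s^2). Of the listed options, that is the dimensionality of magnetic flux.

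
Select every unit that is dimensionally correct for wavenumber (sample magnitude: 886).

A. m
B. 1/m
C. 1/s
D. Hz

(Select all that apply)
B

wavenumber has SI base units: 1 / m

Checking each option against 1 / m:
  A. m: ✗ does not match
  B. 1/m: ✓ matches
  C. 1/s: ✗ does not match
  D. Hz: ✗ does not match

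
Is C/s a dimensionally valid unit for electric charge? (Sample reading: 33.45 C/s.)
No

electric charge has SI base units: A * s
C/s does NOT reduce to A * s; a valid unit for electric charge would be e.g. C.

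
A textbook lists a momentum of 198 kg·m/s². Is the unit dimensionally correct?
No

momentum has SI base units: kg * m / s
kg·m/s² does NOT reduce to kg * m / s; a valid unit for momentum would be e.g. kg·m/s.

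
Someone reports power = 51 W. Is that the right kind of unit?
Yes

power has SI base units: kg * m^2 / s^3
W reduces to the same SI base units, so it is a valid unit for power.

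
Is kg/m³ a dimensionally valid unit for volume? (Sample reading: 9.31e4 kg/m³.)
No

volume has SI base units: m^3
kg/m³ does NOT reduce to m^3; a valid unit for volume would be e.g. m³.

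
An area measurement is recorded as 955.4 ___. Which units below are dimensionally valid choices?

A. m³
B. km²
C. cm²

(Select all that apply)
B, C

area has SI base units: m^2

Checking each option against m^2:
  A. m³: ✗ does not match
  B. km²: ✓ matches
  C. cm²: ✓ matches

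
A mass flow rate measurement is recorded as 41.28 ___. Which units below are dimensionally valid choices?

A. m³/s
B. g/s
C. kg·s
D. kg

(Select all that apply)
B

mass flow rate has SI base units: kg / s

Checking each option against kg / s:
  A. m³/s: ✗ does not match
  B. g/s: ✓ matches
  C. kg·s: ✗ does not match
  D. kg: ✗ does not match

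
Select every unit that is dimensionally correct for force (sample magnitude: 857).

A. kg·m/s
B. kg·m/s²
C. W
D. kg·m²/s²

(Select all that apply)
B

force has SI base units: kg * m / s^2

Checking each option against kg * m / s^2:
  A. kg·m/s: ✗ does not match
  B. kg·m/s²: ✓ matches
  C. W: ✗ does not match
  D. kg·m²/s²: ✗ does not match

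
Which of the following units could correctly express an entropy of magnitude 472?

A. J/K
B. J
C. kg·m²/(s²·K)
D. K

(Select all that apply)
A, C

entropy has SI base units: kg * m^2 / (s^2 * K)

Checking each option against kg * m^2 / (s^2 * K):
  A. J/K: ✓ matches
  B. J: ✗ does not match
  C. kg·m²/(s²·K): ✓ matches
  D. K: ✗ does not match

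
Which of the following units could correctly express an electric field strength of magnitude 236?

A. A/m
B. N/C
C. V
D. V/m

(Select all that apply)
B, D

electric field strength has SI base units: kg * m / (A * s^3)

Checking each option against kg * m / (A * s^3):
  A. A/m: ✗ does not match
  B. N/C: ✓ matches
  C. V: ✗ does not match
  D. V/m: ✓ matches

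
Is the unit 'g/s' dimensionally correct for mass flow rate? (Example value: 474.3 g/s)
Yes

mass flow rate has SI base units: kg / s
g/s reduces to the same SI base units, so it is a valid unit for mass flow rate.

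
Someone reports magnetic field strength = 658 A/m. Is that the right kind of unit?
Yes

magnetic field strength has SI base units: A / m
A/m reduces to the same SI base units, so it is a valid unit for magnetic field strength.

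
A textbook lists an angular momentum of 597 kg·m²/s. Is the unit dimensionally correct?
Yes

angular momentum has SI base units: kg * m^2 / s
kg·m²/s reduces to the same SI base units, so it is a valid unit for angular momentum.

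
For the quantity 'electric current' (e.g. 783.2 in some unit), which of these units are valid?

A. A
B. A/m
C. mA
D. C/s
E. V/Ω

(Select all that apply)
A, C, D, E

electric current has SI base units: A

Checking each option against A:
  A. A: ✓ matches
  B. A/m: ✗ does not match
  C. mA: ✓ matches
  D. C/s: ✓ matches
  E. V/Ω: ✓ matches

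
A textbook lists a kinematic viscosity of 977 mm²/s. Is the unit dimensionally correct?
Yes

kinematic viscosity has SI base units: m^2 / s
mm²/s reduces to the same SI base units, so it is a valid unit for kinematic viscosity.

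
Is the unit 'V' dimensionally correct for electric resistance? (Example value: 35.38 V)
No

electric resistance has SI base units: kg * m^2 / (A^2 * s^3)
V does NOT reduce to kg * m^2 / (A^2 * s^3); a valid unit for electric resistance would be e.g. Ω.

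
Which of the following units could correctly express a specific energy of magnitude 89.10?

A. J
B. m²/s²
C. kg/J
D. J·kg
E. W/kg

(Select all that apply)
B

specific energy has SI base units: m^2 / s^2

Checking each option against m^2 / s^2:
  A. J: ✗ does not match
  B. m²/s²: ✓ matches
  C. kg/J: ✗ does not match
  D. J·kg: ✗ does not match
  E. W/kg: ✗ does not match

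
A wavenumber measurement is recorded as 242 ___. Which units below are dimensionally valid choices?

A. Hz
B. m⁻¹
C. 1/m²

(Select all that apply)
B

wavenumber has SI base units: 1 / m

Checking each option against 1 / m:
  A. Hz: ✗ does not match
  B. m⁻¹: ✓ matches
  C. 1/m²: ✗ does not match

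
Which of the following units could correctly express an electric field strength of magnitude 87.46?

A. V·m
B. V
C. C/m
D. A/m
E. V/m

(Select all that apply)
E

electric field strength has SI base units: kg * m / (A * s^3)

Checking each option against kg * m / (A * s^3):
  A. V·m: ✗ does not match
  B. V: ✗ does not match
  C. C/m: ✗ does not match
  D. A/m: ✗ does not match
  E. V/m: ✓ matches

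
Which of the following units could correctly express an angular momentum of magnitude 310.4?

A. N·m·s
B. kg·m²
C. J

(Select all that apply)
A

angular momentum has SI base units: kg * m^2 / s

Checking each option against kg * m^2 / s:
  A. N·m·s: ✓ matches
  B. kg·m²: ✗ does not match
  C. J: ✗ does not match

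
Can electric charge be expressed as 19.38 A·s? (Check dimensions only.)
Yes

electric charge has SI base units: A * s
A·s reduces to the same SI base units, so it is a valid unit for electric charge.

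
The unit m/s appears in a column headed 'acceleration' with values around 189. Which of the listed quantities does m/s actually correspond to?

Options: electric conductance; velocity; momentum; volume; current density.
velocity

acceleration should have units dimensionally equivalent to m / s^2 (e.g. m/s²).
The given unit 'm/s' reduces to m / s. Of the listed options, that is the dimensionality of velocity.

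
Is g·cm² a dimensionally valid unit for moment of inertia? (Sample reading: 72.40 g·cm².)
Yes

moment of inertia has SI base units: kg * m^2
g·cm² reduces to the same SI base units, so it is a valid unit for moment of inertia.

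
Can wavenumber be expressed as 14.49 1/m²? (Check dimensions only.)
No

wavenumber has SI base units: 1 / m
1/m² does NOT reduce to 1 / m; a valid unit for wavenumber would be e.g. 1/m.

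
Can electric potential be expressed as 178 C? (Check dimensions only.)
No

electric potential has SI base units: kg * m^2 / (A * s^3)
C does NOT reduce to kg * m^2 / (A * s^3); a valid unit for electric potential would be e.g. V.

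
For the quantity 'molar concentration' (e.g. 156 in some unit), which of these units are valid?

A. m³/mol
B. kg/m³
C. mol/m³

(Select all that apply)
C

molar concentration has SI base units: mol / m^3

Checking each option against mol / m^3:
  A. m³/mol: ✗ does not match
  B. kg/m³: ✗ does not match
  C. mol/m³: ✓ matches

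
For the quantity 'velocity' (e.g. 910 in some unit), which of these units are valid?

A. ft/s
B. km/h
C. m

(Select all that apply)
A, B

velocity has SI base units: m / s

Checking each option against m / s:
  A. ft/s: ✓ matches
  B. km/h: ✓ matches
  C. m: ✗ does not match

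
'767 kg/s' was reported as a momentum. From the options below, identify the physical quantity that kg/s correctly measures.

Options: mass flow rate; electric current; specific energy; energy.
mass flow rate

momentum should have units dimensionally equivalent to kg * m / s (e.g. kg·m/s).
The given unit 'kg/s' reduces to kg / s. Of the listed options, that is the dimensionality of mass flow rate.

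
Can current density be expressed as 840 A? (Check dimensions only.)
No

current density has SI base units: A / m^2
A does NOT reduce to A / m^2; a valid unit for current density would be e.g. A/m².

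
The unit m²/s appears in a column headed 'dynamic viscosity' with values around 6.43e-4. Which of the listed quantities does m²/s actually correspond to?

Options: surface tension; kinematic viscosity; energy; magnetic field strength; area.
kinematic viscosity

dynamic viscosity should have units dimensionally equivalent to kg / (m * s) (e.g. Pa·s).
The given unit 'm²/s' reduces to m^2 / s. Of the listed options, that is the dimensionality of kinematic viscosity.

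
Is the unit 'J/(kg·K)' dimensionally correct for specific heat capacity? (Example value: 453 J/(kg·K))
Yes

specific heat capacity has SI base units: m^2 / (s^2 * K)
J/(kg·K) reduces to the same SI base units, so it is a valid unit for specific heat capacity.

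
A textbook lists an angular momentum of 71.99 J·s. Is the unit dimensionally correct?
Yes

angular momentum has SI base units: kg * m^2 / s
J·s reduces to the same SI base units, so it is a valid unit for angular momentum.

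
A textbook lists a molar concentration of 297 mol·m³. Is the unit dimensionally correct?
No

molar concentration has SI base units: mol / m^3
mol·m³ does NOT reduce to mol / m^3; a valid unit for molar concentration would be e.g. mol/m³.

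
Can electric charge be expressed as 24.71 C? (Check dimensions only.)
Yes

electric charge has SI base units: A * s
C reduces to the same SI base units, so it is a valid unit for electric charge.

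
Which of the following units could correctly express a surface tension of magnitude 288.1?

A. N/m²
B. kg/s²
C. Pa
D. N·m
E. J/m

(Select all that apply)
B

surface tension has SI base units: kg / s^2

Checking each option against kg / s^2:
  A. N/m²: ✗ does not match
  B. kg/s²: ✓ matches
  C. Pa: ✗ does not match
  D. N·m: ✗ does not match
  E. J/m: ✗ does not match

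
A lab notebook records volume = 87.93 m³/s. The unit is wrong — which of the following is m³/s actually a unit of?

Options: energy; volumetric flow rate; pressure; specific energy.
volumetric flow rate

volume should have units dimensionally equivalent to m^3 (e.g. m³).
The given unit 'm³/s' reduces to m^3 / s. Of the listed options, that is the dimensionality of volumetric flow rate.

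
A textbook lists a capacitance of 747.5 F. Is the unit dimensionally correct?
Yes

capacitance has SI base units: A^2 * s^4 / (kg * m^2)
F reduces to the same SI base units, so it is a valid unit for capacitance.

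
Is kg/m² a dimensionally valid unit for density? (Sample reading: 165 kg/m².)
No

density has SI base units: kg / m^3
kg/m² does NOT reduce to kg / m^3; a valid unit for density would be e.g. kg/m³.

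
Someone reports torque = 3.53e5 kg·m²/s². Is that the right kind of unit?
Yes

torque has SI base units: kg * m^2 / s^2
kg·m²/s² reduces to the same SI base units, so it is a valid unit for torque.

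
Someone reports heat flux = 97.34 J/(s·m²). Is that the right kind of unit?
Yes

heat flux has SI base units: kg / s^3
J/(s·m²) reduces to the same SI base units, so it is a valid unit for heat flux.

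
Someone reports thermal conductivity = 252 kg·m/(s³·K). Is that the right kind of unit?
Yes

thermal conductivity has SI base units: kg * m / (s^3 * K)
kg·m/(s³·K) reduces to the same SI base units, so it is a valid unit for thermal conductivity.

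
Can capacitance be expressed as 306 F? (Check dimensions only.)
Yes

capacitance has SI base units: A^2 * s^4 / (kg * m^2)
F reduces to the same SI base units, so it is a valid unit for capacitance.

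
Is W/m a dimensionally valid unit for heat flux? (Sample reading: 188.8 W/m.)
No

heat flux has SI base units: kg / s^3
W/m does NOT reduce to kg / s^3; a valid unit for heat flux would be e.g. W/m².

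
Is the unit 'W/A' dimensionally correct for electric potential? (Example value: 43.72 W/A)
Yes

electric potential has SI base units: kg * m^2 / (A * s^3)
W/A reduces to the same SI base units, so it is a valid unit for electric potential.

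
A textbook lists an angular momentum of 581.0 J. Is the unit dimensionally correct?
No

angular momentum has SI base units: kg * m^2 / s
J does NOT reduce to kg * m^2 / s; a valid unit for angular momentum would be e.g. kg·m²/s.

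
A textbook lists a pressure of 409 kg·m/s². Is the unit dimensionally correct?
No

pressure has SI base units: kg / (m * s^2)
kg·m/s² does NOT reduce to kg / (m * s^2); a valid unit for pressure would be e.g. Pa.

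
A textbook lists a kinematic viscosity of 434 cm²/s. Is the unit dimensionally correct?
Yes

kinematic viscosity has SI base units: m^2 / s
cm²/s reduces to the same SI base units, so it is a valid unit for kinematic viscosity.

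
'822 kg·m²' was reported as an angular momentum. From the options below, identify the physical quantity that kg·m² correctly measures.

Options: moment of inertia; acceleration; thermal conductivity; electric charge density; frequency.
moment of inertia

angular momentum should have units dimensionally equivalent to kg * m^2 / s (e.g. kg·m²/s).
The given unit 'kg·m²' reduces to kg * m^2. Of the listed options, that is the dimensionality of moment of inertia.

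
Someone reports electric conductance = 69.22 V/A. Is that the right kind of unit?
No

electric conductance has SI base units: A^2 * s^3 / (kg * m^2)
V/A does NOT reduce to A^2 * s^3 / (kg * m^2); a valid unit for electric conductance would be e.g. S.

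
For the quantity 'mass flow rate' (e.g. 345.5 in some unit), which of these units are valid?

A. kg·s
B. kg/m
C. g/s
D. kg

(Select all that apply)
C

mass flow rate has SI base units: kg / s

Checking each option against kg / s:
  A. kg·s: ✗ does not match
  B. kg/m: ✗ does not match
  C. g/s: ✓ matches
  D. kg: ✗ does not match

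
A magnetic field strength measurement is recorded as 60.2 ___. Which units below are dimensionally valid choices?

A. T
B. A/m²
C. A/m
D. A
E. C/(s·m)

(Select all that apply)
C, E

magnetic field strength has SI base units: A / m

Checking each option against A / m:
  A. T: ✗ does not match
  B. A/m²: ✗ does not match
  C. A/m: ✓ matches
  D. A: ✗ does not match
  E. C/(s·m): ✓ matches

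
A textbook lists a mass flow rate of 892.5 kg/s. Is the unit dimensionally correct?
Yes

mass flow rate has SI base units: kg / s
kg/s reduces to the same SI base units, so it is a valid unit for mass flow rate.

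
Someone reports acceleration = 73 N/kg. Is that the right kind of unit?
Yes

acceleration has SI base units: m / s^2
N/kg reduces to the same SI base units, so it is a valid unit for acceleration.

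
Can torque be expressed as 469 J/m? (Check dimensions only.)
No

torque has SI base units: kg * m^2 / s^2
J/m does NOT reduce to kg * m^2 / s^2; a valid unit for torque would be e.g. N·m.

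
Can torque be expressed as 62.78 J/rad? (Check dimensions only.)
Yes

torque has SI base units: kg * m^2 / s^2
J/rad reduces to the same SI base units, so it is a valid unit for torque.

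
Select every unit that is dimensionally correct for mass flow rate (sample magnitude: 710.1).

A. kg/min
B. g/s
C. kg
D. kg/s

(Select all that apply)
A, B, D

mass flow rate has SI base units: kg / s

Checking each option against kg / s:
  A. kg/min: ✓ matches
  B. g/s: ✓ matches
  C. kg: ✗ does not match
  D. kg/s: ✓ matches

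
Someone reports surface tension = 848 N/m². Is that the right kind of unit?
No

surface tension has SI base units: kg / s^2
N/m² does NOT reduce to kg / s^2; a valid unit for surface tension would be e.g. N/m.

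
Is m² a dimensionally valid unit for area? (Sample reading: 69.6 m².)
Yes

area has SI base units: m^2
m² reduces to the same SI base units, so it is a valid unit for area.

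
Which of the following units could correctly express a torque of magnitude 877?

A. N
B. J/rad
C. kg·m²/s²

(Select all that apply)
B, C

torque has SI base units: kg * m^2 / s^2

Checking each option against kg * m^2 / s^2:
  A. N: ✗ does not match
  B. J/rad: ✓ matches
  C. kg·m²/s²: ✓ matches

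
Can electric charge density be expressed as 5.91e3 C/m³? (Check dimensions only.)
Yes

electric charge density has SI base units: A * s / m^3
C/m³ reduces to the same SI base units, so it is a valid unit for electric charge density.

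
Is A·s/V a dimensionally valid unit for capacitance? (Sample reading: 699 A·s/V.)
Yes

capacitance has SI base units: A^2 * s^4 / (kg * m^2)
A·s/V reduces to the same SI base units, so it is a valid unit for capacitance.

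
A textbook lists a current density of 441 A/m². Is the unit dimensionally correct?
Yes

current density has SI base units: A / m^2
A/m² reduces to the same SI base units, so it is a valid unit for current density.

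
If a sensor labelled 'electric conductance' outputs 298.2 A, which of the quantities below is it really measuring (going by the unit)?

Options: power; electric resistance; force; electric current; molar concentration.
electric current

electric conductance should have units dimensionally equivalent to A^2 * s^3 / (kg * m^2) (e.g. S).
The given unit 'A' reduces to A. Of the listed options, that is the dimensionality of electric current.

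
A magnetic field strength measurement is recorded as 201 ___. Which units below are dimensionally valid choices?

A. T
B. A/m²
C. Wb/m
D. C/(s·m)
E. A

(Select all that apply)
D

magnetic field strength has SI base units: A / m

Checking each option against A / m:
  A. T: ✗ does not match
  B. A/m²: ✗ does not match
  C. Wb/m: ✗ does not match
  D. C/(s·m): ✓ matches
  E. A: ✗ does not match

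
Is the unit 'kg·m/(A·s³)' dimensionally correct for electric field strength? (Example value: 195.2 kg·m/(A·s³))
Yes

electric field strength has SI base units: kg * m / (A * s^3)
kg·m/(A·s³) reduces to the same SI base units, so it is a valid unit for electric field strength.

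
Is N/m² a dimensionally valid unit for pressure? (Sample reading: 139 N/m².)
Yes

pressure has SI base units: kg / (m * s^2)
N/m² reduces to the same SI base units, so it is a valid unit for pressure.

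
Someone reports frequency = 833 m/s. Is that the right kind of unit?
No

frequency has SI base units: 1 / s
m/s does NOT reduce to 1 / s; a valid unit for frequency would be e.g. Hz.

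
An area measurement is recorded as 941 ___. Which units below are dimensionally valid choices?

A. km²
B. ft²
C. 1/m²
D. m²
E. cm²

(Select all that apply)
A, B, D, E

area has SI base units: m^2

Checking each option against m^2:
  A. km²: ✓ matches
  B. ft²: ✓ matches
  C. 1/m²: ✗ does not match
  D. m²: ✓ matches
  E. cm²: ✓ matches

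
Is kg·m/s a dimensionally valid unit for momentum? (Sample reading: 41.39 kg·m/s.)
Yes

momentum has SI base units: kg * m / s
kg·m/s reduces to the same SI base units, so it is a valid unit for momentum.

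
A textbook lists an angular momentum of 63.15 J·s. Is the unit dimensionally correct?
Yes

angular momentum has SI base units: kg * m^2 / s
J·s reduces to the same SI base units, so it is a valid unit for angular momentum.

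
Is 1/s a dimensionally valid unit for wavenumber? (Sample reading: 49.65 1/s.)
No

wavenumber has SI base units: 1 / m
1/s does NOT reduce to 1 / m; a valid unit for wavenumber would be e.g. 1/m.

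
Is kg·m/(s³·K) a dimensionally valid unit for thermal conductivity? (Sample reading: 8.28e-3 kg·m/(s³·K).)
Yes

thermal conductivity has SI base units: kg * m / (s^3 * K)
kg·m/(s³·K) reduces to the same SI base units, so it is a valid unit for thermal conductivity.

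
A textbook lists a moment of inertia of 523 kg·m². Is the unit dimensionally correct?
Yes

moment of inertia has SI base units: kg * m^2
kg·m² reduces to the same SI base units, so it is a valid unit for moment of inertia.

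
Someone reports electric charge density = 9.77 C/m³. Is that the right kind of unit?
Yes

electric charge density has SI base units: A * s / m^3
C/m³ reduces to the same SI base units, so it is a valid unit for electric charge density.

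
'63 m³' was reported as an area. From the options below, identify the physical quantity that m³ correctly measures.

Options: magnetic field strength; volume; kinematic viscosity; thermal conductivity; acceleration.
volume

area should have units dimensionally equivalent to m^2 (e.g. m²).
The given unit 'm³' reduces to m^3. Of the listed options, that is the dimensionality of volume.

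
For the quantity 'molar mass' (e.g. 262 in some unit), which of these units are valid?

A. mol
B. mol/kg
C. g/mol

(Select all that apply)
C

molar mass has SI base units: kg / mol

Checking each option against kg / mol:
  A. mol: ✗ does not match
  B. mol/kg: ✗ does not match
  C. g/mol: ✓ matches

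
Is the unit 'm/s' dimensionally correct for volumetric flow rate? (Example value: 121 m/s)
No

volumetric flow rate has SI base units: m^3 / s
m/s does NOT reduce to m^3 / s; a valid unit for volumetric flow rate would be e.g. m³/s.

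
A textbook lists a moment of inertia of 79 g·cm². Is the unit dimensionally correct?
Yes

moment of inertia has SI base units: kg * m^2
g·cm² reduces to the same SI base units, so it is a valid unit for moment of inertia.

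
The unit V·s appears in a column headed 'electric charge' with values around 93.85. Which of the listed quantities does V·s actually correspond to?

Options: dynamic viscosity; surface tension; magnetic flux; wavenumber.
magnetic flux

electric charge should have units dimensionally equivalent to A * s (e.g. C).
The given unit 'V·s' reduces to kg * m^2 / (A * s^2). Of the listed options, that is the dimensionality of magnetic flux.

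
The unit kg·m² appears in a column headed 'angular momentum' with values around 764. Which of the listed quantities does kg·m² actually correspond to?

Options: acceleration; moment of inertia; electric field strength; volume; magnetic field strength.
moment of inertia

angular momentum should have units dimensionally equivalent to kg * m^2 / s (e.g. kg·m²/s).
The given unit 'kg·m²' reduces to kg * m^2. Of the listed options, that is the dimensionality of moment of inertia.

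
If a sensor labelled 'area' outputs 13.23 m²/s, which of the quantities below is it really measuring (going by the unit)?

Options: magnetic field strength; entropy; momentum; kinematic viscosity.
kinematic viscosity

area should have units dimensionally equivalent to m^2 (e.g. m²).
The given unit 'm²/s' reduces to m^2 / s. Of the listed options, that is the dimensionality of kinematic viscosity.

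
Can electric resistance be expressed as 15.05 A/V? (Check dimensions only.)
No

electric resistance has SI base units: kg * m^2 / (A^2 * s^3)
A/V does NOT reduce to kg * m^2 / (A^2 * s^3); a valid unit for electric resistance would be e.g. Ω.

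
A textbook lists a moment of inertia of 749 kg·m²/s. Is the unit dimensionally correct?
No

moment of inertia has SI base units: kg * m^2
kg·m²/s does NOT reduce to kg * m^2; a valid unit for moment of inertia would be e.g. kg·m².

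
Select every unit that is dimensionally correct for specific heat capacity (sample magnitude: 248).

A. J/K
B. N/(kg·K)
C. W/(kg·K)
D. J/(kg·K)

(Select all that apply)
D

specific heat capacity has SI base units: m^2 / (s^2 * K)

Checking each option against m^2 / (s^2 * K):
  A. J/K: ✗ does not match
  B. N/(kg·K): ✗ does not match
  C. W/(kg·K): ✗ does not match
  D. J/(kg·K): ✓ matches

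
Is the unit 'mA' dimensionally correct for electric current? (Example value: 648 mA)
Yes

electric current has SI base units: A
mA reduces to the same SI base units, so it is a valid unit for electric current.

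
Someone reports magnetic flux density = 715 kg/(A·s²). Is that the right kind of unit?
Yes

magnetic flux density has SI base units: kg / (A * s^2)
kg/(A·s²) reduces to the same SI base units, so it is a valid unit for magnetic flux density.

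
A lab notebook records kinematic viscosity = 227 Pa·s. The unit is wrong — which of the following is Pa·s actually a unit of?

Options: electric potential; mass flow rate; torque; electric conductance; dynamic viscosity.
dynamic viscosity

kinematic viscosity should have units dimensionally equivalent to m^2 / s (e.g. m²/s).
The given unit 'Pa·s' reduces to kg / (m * s). Of the listed options, that is the dimensionality of dynamic viscosity.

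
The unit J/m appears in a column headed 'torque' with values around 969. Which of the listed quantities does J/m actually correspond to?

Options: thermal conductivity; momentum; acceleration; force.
force

torque should have units dimensionally equivalent to kg * m^2 / s^2 (e.g. N·m).
The given unit 'J/m' reduces to kg * m / s^2. Of the listed options, that is the dimensionality of force.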